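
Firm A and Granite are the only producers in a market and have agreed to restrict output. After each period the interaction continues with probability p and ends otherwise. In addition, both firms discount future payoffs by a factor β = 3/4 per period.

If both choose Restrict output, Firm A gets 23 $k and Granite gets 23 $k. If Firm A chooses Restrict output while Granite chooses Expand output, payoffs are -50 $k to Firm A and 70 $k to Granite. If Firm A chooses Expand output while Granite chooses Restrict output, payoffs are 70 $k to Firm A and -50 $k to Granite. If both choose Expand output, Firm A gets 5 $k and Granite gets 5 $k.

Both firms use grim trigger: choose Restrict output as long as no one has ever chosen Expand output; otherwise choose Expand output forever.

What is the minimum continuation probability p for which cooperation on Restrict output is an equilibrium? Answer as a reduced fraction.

188/195

With continuation probability p and discount β, the effective per-period discount factor is βp.
Grim-trigger IC: βp ≥ (70−23)/(70−5) = 47/65.
So p ≥ (47/65)/(3/4) = 188/195.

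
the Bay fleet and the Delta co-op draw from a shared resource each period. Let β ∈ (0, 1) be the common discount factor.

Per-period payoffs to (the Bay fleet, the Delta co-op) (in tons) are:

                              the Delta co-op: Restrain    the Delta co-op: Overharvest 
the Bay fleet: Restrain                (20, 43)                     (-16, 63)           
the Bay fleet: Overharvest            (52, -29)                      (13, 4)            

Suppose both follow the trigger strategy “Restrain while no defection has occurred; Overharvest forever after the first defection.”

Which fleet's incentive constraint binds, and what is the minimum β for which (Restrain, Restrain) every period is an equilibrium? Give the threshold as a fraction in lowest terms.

the Bay fleet: cooperation gives 20 each period; deviation gives 52 once then 13 forever.
  20/(1−β) ≥ 52 + 13β/(1−β) ⇒ β ≥ 32/39.
the Delta co-op: cooperation gives 43 each period; deviation gives 63 once then 4 forever.
  β ≥ 20/59.
Both must hold, so the binding constraint is the Bay fleet's: β ≥ 32/39.

the Bay fleet; β ≥ 32/39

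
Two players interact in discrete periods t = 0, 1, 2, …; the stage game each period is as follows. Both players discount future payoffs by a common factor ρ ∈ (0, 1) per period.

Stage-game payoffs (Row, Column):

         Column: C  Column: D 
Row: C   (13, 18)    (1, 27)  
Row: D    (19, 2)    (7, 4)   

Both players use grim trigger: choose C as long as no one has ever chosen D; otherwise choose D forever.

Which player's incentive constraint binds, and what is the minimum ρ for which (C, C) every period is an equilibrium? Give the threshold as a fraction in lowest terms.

Row; ρ ≥ 1/2

Row: cooperation gives 13 each period; deviation gives 19 once then 7 forever.
  13/(1−ρ) ≥ 19 + 7ρ/(1−ρ) ⇒ ρ ≥ 6/12 = 1/2.
Column: cooperation gives 18 each period; deviation gives 27 once then 4 forever.
  ρ ≥ 9/23.
Both must hold, so the binding constraint is Row's: ρ ≥ 1/2.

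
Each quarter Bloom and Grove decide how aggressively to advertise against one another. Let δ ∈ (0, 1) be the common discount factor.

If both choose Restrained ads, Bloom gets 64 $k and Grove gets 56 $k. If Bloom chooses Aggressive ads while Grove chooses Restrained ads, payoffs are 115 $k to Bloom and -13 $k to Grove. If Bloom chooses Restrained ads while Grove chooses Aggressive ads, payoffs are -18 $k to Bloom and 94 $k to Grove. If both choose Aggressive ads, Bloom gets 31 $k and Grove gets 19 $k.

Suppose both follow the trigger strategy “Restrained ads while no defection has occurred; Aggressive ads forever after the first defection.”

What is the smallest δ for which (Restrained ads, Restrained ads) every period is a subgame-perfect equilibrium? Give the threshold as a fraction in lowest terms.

Bloom: cooperation gives 64 each period; deviation gives 115 once then 31 forever.
  64/(1−δ) ≥ 115 + 31δ/(1−δ) ⇒ δ ≥ 51/84 = 17/28.
Grove: cooperation gives 56 each period; deviation gives 94 once then 19 forever.
  δ ≥ 38/75.
Both must hold, so the binding constraint is Bloom's: δ ≥ 17/28.

17/28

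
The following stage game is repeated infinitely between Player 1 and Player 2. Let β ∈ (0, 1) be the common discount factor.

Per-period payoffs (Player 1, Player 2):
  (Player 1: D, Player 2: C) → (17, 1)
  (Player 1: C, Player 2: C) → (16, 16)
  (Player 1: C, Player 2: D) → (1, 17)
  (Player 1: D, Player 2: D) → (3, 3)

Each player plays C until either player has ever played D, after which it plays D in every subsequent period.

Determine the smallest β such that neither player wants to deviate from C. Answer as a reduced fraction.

1/14

Under grim trigger the critical discount factor is (T−C)/(T−P) with T = 17, C = 16, P = 3.
β* = (17−16)/(17−3) = 1/14.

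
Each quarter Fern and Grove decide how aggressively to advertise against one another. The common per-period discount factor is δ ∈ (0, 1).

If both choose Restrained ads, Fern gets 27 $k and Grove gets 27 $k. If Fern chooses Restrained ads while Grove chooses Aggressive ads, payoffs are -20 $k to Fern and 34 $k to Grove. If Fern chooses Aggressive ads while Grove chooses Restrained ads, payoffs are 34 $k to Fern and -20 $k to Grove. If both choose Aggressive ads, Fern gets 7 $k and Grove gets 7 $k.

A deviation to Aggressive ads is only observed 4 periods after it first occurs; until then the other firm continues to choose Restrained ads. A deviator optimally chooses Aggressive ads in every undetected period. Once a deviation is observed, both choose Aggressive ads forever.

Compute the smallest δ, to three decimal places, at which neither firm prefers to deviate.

0.714

Deviating for the 4 undetected periods gains 34−27 = 7 per period over cooperation, then loses 27−7 = 20 per period forever once punishment starts.
Gain: 7(1 + δ + … + δ^3); loss: 20·δ^4/(1−δ).
No profitable deviation ⇔ 7(1−δ^4) ≤ 20·δ^4, i.e. δ^4 ≥ 7/(7+20) = 7/27.
Hence δ ≥ (7/27)^(1/4) ≈ 0.714.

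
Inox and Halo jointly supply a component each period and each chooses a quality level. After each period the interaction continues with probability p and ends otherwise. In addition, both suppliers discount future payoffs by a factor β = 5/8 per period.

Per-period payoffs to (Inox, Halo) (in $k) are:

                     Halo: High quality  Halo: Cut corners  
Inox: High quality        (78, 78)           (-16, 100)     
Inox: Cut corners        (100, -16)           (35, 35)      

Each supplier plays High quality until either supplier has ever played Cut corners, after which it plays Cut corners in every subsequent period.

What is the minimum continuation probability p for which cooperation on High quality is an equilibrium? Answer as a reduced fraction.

176/325

With continuation probability p and discount β, the effective per-period discount factor is βp.
Grim-trigger IC: βp ≥ (100−78)/(100−35) = 22/65.
So p ≥ (22/65)/(5/8) = 176/325.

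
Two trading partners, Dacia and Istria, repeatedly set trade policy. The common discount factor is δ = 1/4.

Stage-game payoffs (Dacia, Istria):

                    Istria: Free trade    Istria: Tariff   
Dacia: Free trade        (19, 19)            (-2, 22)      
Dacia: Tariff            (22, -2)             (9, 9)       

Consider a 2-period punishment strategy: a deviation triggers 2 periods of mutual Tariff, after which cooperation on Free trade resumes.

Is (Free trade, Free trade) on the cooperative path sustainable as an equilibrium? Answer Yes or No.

Comparing payoff streams over the 3 periods until play realigns: cooperate → 19(1+δ+…+δ^2); deviate → 22 + 9(δ+…+δ^2).
Cooperation is sustained iff (19−9)(δ+…+δ^2) ≥ 22−19.
δ+…+δ^2 = 1/4·(1−(1/4)^2)/(1−1/4) = 0.3125, and (22−19)/(19−9) = 0.3000.
0.3125 ≥ 0.3000, so cooperation is sustainable.

Yes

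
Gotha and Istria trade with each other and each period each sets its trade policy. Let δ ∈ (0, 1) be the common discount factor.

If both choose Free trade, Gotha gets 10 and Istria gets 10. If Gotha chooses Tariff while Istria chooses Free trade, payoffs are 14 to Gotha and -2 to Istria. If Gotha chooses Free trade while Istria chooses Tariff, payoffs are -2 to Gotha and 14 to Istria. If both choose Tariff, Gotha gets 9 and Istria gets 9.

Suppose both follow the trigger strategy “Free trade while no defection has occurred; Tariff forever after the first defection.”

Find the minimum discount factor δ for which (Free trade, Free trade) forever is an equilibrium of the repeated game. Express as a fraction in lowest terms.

4/5

10/(1−δ) ≥ 14 + 9δ/(1−δ)
10 ≥ 14 − 5δ
δ ≥ 4/5.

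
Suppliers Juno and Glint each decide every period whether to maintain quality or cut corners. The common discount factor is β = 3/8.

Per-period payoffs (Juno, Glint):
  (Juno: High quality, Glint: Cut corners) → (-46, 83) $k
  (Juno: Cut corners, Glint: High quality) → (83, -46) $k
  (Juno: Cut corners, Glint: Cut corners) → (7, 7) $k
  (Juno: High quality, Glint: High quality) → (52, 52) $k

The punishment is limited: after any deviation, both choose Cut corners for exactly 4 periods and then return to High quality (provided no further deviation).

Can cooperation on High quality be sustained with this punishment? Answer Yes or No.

IC: β+…+β^4 ≥ (83−52)/(52−7) = 31/45.
At β = 3/8: partial sum = 0.5881 < 0.6889. Cooperation not sustainable.

No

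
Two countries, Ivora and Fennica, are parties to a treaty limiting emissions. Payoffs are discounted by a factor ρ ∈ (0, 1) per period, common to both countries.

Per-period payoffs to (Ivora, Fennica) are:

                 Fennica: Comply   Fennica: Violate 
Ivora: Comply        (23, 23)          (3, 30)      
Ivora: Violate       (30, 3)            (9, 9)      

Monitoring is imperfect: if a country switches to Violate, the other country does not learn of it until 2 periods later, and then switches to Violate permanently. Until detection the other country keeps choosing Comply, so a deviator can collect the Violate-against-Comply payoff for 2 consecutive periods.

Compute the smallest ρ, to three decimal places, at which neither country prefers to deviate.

The best deviation is to choose Violate for all 2 undetected periods, earning 30 each, then 9 forever once detected.
Deviation value: 30(1−ρ^2)/(1−ρ) + 9ρ^2/(1−ρ); cooperation value: 23/(1−ρ).
IC: 23 ≥ 30(1−ρ^2) + 9ρ^2 = 30 − 21ρ^2.
So ρ^2 ≥ 7/21 = 1/3, giving ρ ≥ (1/3)^(1/2) ≈ 0.577.

0.577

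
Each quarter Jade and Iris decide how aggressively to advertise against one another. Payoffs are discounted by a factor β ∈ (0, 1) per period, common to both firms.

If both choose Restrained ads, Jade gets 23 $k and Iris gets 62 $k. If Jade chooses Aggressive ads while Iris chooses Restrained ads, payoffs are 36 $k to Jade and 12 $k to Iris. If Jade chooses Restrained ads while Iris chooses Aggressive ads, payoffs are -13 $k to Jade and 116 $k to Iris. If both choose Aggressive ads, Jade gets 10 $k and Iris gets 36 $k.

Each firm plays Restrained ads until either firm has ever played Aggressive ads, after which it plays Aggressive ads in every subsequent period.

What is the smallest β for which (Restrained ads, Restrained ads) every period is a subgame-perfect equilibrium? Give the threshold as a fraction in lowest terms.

Jade's threshold: (36−23)/(36−10) = 1/2.
Iris's threshold: (116−62)/(116−36) = 27/40.
1/2 < 27/40, so Iris binds and β* = 27/40.

27/40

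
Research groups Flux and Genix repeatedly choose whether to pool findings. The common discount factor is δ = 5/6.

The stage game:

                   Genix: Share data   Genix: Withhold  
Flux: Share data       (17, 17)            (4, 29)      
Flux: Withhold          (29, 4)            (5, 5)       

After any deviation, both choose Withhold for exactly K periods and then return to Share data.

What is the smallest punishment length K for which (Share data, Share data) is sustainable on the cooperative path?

2

Need Σ_{k=1}^{K} δ^k ≥ (29−17)/(17−5) = 1.0000 at δ = 5/6.
At K = 1 the sum is 0.8333 < 1.0000; at K = 2 it is 1.5278 ≥ 1.0000.
So the minimum punishment length is K = 2.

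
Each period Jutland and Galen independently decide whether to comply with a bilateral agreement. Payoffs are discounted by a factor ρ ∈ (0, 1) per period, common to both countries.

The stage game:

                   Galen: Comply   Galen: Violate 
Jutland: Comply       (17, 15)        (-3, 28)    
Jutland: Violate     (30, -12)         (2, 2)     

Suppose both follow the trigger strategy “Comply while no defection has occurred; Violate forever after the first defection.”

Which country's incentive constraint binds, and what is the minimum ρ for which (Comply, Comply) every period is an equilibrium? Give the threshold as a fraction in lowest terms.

Jutland: cooperation gives 17 each period; deviation gives 30 once then 2 forever.
  17/(1−ρ) ≥ 30 + 2ρ/(1−ρ) ⇒ ρ ≥ 13/28.
Galen: cooperation gives 15 each period; deviation gives 28 once then 2 forever.
  ρ ≥ 13/26 = 1/2.
Both must hold, so the binding constraint is Galen's: ρ ≥ 1/2.

Galen; ρ ≥ 1/2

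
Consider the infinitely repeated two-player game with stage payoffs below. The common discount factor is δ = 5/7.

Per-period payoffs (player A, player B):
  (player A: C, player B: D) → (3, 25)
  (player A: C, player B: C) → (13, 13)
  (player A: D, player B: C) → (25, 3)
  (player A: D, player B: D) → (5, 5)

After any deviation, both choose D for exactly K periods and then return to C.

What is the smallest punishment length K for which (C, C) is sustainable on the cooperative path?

3

IC: δ(1−δ^K)/(1−δ) ≥ (25−13)/(13−5) = 3/2.
With δ = 5/7: need 1 − δ^K ≥ 3/2·(1−5/7)/(5/7), i.e. δ^K ≤ 0.4000.
Since (5/7)^2 = 0.5102 and (5/7)^3 = 0.3644, the smallest such K is 3.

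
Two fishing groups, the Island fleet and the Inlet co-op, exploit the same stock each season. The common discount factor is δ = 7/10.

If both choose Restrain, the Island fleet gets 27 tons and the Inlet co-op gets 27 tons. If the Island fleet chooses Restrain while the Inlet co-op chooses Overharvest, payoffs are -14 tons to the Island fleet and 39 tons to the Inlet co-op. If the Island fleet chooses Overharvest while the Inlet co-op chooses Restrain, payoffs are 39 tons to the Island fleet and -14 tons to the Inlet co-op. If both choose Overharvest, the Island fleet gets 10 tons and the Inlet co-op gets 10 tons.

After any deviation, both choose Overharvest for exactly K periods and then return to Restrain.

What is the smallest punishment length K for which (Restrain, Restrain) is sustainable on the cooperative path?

2

No profitable deviation requires (27−10)(δ+…+δ^K) ≥ 39−27, i.e. δ+…+δ^K ≥ 12/17 ≈ 0.7059.
With δ = 7/10, the partial sums are K=1: 0.7000, K=2: 1.1900.
K = 2 is the first length at which the sum reaches 0.7059.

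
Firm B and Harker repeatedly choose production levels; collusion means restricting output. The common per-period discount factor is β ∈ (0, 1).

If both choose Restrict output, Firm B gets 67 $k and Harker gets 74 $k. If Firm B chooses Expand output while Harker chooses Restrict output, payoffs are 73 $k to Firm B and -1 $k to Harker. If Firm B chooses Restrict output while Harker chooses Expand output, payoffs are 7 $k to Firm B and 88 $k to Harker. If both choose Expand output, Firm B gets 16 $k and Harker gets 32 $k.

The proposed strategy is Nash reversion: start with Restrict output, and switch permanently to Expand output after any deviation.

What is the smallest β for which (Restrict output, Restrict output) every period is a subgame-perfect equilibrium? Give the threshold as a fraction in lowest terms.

For Firm B: deviation gain 73−67 = 6, per-period punishment loss 67−16 = 51. IC gives β ≥ 6/57 = 2/19.
For Harker: gain 14, loss 42 per period, so β ≥ 14/56 = 1/4.
The tighter constraint is Harker's, so cooperation needs β ≥ 1/4.

1/4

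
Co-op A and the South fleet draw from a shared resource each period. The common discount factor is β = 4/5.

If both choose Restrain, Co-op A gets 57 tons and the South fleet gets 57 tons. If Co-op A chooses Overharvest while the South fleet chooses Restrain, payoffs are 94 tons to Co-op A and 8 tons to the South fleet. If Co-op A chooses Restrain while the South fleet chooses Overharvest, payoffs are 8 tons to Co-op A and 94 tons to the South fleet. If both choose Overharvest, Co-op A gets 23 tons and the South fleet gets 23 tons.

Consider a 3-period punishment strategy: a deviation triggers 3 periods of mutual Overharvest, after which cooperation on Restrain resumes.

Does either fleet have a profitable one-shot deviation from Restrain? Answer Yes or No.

No

IC: β+…+β^3 ≥ (94−57)/(57−23) = 37/34.
At β = 4/5: partial sum = 1.9520 ≥ 1.0882. Cooperation sustainable.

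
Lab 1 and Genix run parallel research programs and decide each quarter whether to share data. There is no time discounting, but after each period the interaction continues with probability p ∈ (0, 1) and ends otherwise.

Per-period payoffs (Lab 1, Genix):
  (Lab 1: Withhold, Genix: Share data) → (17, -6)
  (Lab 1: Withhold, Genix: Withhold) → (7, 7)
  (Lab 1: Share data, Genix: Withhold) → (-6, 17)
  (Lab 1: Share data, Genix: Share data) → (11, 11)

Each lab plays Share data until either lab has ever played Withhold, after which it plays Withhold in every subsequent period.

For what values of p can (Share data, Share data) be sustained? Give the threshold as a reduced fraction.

3/5

With no time discounting, the continuation probability p plays the role of the discount factor.
Grim-trigger IC: 11/(1−p) ≥ 17 + 7p/(1−p) ⇒ p ≥ (17−11)/(17−7) = 3/5.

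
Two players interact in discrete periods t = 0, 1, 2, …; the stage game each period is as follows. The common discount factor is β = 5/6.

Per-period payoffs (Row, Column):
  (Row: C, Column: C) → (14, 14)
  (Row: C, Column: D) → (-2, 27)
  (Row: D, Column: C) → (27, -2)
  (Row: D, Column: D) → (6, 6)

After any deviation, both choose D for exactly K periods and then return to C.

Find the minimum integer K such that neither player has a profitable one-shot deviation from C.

3

No profitable deviation requires (14−6)(β+…+β^K) ≥ 27−14, i.e. β+…+β^K ≥ 13/8 ≈ 1.6250.
With β = 5/6, the partial sums are K=1: 0.8333, K=2: 1.5278, K=3: 2.1065.
K = 3 is the first length at which the sum reaches 1.6250.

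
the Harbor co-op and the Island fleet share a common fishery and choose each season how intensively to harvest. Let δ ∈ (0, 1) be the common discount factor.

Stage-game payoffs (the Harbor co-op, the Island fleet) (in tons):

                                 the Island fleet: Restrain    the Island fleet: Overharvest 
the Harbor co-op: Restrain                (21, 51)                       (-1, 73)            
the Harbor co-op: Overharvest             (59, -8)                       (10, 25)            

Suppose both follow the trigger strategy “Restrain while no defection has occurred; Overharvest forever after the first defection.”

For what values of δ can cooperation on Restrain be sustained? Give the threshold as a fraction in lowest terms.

38/49

the Harbor co-op's threshold: (59−21)/(59−10) = 38/49.
the Island fleet's threshold: (73−51)/(73−25) = 11/24.
38/49 > 11/24, so the Harbor co-op binds and δ* = 38/49.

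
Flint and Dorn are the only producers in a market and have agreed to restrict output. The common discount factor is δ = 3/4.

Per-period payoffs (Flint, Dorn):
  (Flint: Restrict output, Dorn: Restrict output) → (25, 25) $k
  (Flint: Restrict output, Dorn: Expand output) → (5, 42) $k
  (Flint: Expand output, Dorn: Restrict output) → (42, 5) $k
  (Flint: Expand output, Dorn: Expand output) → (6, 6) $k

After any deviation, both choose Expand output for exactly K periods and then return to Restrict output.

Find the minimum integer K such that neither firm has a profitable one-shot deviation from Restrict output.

Need Σ_{k=1}^{K} δ^k ≥ (42−25)/(25−6) = 0.8947 at δ = 3/4.
At K = 1 the sum is 0.7500 < 0.8947; at K = 2 it is 1.3125 ≥ 0.8947.
So the minimum punishment length is K = 2.

2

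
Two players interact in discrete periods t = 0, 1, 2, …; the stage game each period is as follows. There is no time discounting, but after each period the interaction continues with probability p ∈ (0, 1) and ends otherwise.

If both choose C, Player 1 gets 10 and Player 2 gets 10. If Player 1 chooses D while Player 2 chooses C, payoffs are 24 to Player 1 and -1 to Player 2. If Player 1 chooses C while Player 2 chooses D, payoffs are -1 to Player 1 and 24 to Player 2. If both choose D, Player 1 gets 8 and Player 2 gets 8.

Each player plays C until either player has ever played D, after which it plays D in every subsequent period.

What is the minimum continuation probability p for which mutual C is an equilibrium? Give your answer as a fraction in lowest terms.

Expected cooperation value is 10 + p·10 + p²·10 + … = 10/(1−p); deviation gives 24 + p·8/(1−p).
10 ≥ 24(1−p) + 8p ⇒ 16p ≥ 14 ⇒ p ≥ 14/16 = 7/8.

7/8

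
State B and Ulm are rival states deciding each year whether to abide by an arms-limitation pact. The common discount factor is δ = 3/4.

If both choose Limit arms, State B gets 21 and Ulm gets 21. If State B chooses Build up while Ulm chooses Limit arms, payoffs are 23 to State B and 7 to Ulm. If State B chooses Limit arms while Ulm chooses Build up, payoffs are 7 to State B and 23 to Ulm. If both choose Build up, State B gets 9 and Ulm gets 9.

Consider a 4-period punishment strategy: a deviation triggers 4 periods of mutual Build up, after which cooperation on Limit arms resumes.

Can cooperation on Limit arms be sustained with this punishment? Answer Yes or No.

Yes

IC: δ+…+δ^4 ≥ (23−21)/(21−9) = 1/6.
At δ = 3/4: partial sum = 2.0508 ≥ 0.1667. Cooperation sustainable.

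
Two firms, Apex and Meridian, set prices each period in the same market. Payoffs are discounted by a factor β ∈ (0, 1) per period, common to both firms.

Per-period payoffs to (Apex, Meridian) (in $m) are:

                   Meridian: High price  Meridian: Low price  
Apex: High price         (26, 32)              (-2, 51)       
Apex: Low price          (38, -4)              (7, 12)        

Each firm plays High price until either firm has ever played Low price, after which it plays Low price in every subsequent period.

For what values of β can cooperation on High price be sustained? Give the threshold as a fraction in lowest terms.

19/39

Apex's threshold: (38−26)/(38−7) = 12/31.
Meridian's threshold: (51−32)/(51−12) = 19/39.
12/31 < 19/39, so Meridian binds and β* = 19/39.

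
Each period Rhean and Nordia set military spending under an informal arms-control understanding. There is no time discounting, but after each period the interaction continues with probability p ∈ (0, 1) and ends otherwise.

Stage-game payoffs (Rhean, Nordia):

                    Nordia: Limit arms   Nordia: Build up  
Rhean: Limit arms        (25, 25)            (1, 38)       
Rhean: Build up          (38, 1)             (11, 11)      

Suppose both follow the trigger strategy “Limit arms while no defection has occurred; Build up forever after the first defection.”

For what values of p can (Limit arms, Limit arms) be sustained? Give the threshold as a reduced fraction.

With no time discounting, the continuation probability p plays the role of the discount factor.
Grim-trigger IC: 25/(1−p) ≥ 38 + 11p/(1−p) ⇒ p ≥ (38−25)/(38−11) = 13/27.

13/27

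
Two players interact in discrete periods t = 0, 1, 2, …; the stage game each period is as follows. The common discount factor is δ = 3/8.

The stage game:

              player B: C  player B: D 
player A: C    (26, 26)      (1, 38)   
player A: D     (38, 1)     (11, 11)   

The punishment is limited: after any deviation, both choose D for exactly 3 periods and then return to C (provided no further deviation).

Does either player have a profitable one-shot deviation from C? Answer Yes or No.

IC: δ+…+δ^3 ≥ (38−26)/(26−11) = 4/5.
At δ = 3/8: partial sum = 0.5684 < 0.8000. Cooperation not sustainable.

Yes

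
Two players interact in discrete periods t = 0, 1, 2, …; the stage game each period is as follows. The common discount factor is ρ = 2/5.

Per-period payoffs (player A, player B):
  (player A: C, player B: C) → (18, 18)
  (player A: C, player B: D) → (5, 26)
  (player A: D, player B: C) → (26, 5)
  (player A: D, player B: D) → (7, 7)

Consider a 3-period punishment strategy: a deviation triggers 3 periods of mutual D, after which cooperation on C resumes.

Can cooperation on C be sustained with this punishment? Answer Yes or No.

IC: ρ+…+ρ^3 ≥ (26−18)/(18−7) = 8/11.
At ρ = 2/5: partial sum = 0.6240 < 0.7273. Cooperation not sustainable.

No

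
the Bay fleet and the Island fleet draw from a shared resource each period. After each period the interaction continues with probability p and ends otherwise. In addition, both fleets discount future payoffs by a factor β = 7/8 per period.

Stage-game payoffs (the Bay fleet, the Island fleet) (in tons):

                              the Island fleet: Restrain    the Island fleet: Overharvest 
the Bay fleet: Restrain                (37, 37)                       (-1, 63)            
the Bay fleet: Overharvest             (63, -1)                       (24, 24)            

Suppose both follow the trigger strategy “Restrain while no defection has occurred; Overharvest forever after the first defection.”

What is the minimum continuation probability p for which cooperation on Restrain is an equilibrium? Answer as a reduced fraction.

Expected continuation weight on next period's payoff is β·p = 7/8·p, which plays the role of the discount factor.
Cooperation requires 7/8·p ≥ (63−37)/(63−24) = 2/3, hence p ≥ 16/21.

16/21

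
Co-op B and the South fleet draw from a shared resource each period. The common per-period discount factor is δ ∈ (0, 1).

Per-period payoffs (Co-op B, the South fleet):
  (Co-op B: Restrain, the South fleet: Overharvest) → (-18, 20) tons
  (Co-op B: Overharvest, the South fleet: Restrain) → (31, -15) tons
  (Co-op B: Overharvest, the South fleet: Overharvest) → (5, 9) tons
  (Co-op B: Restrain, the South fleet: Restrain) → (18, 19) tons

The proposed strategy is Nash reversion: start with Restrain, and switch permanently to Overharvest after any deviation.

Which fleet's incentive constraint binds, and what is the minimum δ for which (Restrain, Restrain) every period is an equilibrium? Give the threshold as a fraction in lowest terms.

For Co-op B: deviation gain 31−18 = 13, per-period punishment loss 18−5 = 13. IC gives δ ≥ 13/26 = 1/2.
For the South fleet: gain 1, loss 10 per period, so δ ≥ 1/11.
The tighter constraint is Co-op B's, so cooperation needs δ ≥ 1/2.

Co-op B; δ ≥ 1/2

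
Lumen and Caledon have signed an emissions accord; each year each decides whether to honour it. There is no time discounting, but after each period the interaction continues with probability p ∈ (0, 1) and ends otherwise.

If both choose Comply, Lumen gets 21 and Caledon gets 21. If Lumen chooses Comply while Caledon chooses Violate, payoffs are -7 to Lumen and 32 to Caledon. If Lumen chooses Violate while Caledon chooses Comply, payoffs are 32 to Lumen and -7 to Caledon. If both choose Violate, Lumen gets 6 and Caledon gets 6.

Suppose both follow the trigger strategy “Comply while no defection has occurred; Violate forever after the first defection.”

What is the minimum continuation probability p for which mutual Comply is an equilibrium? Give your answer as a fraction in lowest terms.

11/26

Expected cooperation value is 21 + p·21 + p²·21 + … = 21/(1−p); deviation gives 32 + p·6/(1−p).
21 ≥ 32(1−p) + 6p ⇒ 26p ≥ 11 ⇒ p ≥ 11/26.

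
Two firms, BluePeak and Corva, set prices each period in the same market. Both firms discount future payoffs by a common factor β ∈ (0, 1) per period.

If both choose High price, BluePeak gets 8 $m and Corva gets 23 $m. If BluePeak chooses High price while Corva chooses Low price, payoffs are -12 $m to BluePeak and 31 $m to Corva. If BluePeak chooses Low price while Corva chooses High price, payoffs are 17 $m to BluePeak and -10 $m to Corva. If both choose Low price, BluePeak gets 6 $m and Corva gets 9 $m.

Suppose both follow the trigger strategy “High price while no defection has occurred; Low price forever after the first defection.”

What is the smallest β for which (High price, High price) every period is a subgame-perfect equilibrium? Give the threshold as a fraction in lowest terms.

BluePeak: cooperation gives 8 each period; deviation gives 17 once then 6 forever.
  8/(1−β) ≥ 17 + 6β/(1−β) ⇒ β ≥ 9/11.
Corva: cooperation gives 23 each period; deviation gives 31 once then 9 forever.
  β ≥ 8/22 = 4/11.
Both must hold, so the binding constraint is BluePeak's: β ≥ 9/11.

9/11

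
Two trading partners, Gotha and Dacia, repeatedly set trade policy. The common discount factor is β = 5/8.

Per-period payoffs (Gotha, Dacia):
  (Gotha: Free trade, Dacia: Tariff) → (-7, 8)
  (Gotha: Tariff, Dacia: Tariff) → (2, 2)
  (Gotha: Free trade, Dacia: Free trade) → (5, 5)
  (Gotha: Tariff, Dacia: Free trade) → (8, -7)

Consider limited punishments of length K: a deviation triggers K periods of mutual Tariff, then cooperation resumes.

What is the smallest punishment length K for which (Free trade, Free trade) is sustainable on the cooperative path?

Need Σ_{k=1}^{K} β^k ≥ (8−5)/(5−2) = 1.0000 at β = 5/8.
At K = 1 the sum is 0.6250 < 1.0000; at K = 2 it is 1.0156 ≥ 1.0000.
So the minimum punishment length is K = 2.

2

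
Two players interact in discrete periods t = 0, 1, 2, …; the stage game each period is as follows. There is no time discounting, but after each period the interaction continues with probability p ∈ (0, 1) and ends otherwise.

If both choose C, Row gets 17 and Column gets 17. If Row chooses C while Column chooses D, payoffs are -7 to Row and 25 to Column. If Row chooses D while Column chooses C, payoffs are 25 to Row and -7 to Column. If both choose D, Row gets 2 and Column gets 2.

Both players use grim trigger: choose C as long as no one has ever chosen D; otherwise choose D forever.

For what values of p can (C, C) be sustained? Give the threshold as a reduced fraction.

8/23

With no time discounting, the continuation probability p plays the role of the discount factor.
Grim-trigger IC: 17/(1−p) ≥ 25 + 2p/(1−p) ⇒ p ≥ (25−17)/(25−2) = 8/23.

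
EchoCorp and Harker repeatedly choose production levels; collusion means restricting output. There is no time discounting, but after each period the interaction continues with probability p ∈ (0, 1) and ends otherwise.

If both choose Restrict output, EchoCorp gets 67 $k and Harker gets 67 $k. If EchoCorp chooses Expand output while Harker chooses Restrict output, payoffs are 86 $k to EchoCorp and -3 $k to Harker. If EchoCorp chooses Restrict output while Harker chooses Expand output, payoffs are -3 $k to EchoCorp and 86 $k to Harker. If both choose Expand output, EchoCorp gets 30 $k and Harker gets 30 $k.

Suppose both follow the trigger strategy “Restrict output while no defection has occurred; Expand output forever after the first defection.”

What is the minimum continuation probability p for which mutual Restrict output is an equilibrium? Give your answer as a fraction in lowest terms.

Expected cooperation value is 67 + p·67 + p²·67 + … = 67/(1−p); deviation gives 86 + p·30/(1−p).
67 ≥ 86(1−p) + 30p ⇒ 56p ≥ 19 ⇒ p ≥ 19/56.

19/56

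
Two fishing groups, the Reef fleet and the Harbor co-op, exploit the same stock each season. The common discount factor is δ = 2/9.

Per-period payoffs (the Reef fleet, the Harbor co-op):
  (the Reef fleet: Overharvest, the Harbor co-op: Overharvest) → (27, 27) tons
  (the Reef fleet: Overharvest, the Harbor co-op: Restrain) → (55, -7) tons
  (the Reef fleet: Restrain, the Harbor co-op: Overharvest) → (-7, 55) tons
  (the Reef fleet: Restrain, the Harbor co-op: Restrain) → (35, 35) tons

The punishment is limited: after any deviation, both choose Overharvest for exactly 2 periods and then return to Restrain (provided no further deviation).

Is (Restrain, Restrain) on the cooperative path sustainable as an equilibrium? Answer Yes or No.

Comparing payoff streams over the 3 periods until play realigns: cooperate → 35(1+δ+…+δ^2); deviate → 55 + 27(δ+…+δ^2).
Cooperation is sustained iff (35−27)(δ+…+δ^2) ≥ 55−35.
δ+…+δ^2 = 2/9·(1−(2/9)^2)/(1−2/9) = 0.2716, and (55−35)/(35−27) = 2.5000.
0.2716 < 2.5000, so cooperation is not sustainable.

No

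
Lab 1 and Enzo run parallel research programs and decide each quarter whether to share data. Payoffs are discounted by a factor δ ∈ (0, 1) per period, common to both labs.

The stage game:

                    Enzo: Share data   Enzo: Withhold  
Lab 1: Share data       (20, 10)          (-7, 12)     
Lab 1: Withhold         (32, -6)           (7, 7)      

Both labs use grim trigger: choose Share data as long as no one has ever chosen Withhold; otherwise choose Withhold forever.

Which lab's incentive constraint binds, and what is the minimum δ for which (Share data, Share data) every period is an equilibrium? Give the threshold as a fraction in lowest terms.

Lab 1's threshold: (32−20)/(32−7) = 12/25.
Enzo's threshold: (12−10)/(12−7) = 2/5.
12/25 > 2/5, so Lab 1 binds and δ* = 12/25.

Lab 1; δ ≥ 12/25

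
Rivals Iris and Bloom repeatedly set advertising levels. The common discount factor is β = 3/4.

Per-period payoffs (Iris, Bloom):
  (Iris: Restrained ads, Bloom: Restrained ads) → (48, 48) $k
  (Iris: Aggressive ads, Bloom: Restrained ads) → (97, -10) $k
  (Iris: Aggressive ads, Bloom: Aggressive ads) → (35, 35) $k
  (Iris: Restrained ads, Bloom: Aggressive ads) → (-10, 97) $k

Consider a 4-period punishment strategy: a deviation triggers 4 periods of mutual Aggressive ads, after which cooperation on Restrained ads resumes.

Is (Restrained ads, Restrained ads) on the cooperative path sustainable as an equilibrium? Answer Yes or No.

No

A one-shot deviation gives 97 now, then 35 for 4 periods, then back to 48.
Gain from deviating: (97−48) today; loss: (48−35) in each of the next 4 periods.
No-deviation condition: (48−35)(β+…+β^4) ≥ 97−48, i.e. β+…+β^4 ≥ 49/13.
At β = 3/4: β+…+β^4 = 2.0508 < 3.7692.
So cooperation is not sustainable.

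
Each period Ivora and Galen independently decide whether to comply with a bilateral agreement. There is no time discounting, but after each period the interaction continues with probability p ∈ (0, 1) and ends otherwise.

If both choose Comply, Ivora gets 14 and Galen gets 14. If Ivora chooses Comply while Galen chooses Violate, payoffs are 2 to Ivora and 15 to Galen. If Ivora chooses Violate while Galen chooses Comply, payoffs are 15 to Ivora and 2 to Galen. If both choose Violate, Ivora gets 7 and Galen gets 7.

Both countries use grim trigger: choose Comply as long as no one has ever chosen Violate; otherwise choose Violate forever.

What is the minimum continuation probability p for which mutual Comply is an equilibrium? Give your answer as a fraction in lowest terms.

1/8

Expected cooperation value is 14 + p·14 + p²·14 + … = 14/(1−p); deviation gives 15 + p·7/(1−p).
14 ≥ 15(1−p) + 7p ⇒ 8p ≥ 1 ⇒ p ≥ 1/8.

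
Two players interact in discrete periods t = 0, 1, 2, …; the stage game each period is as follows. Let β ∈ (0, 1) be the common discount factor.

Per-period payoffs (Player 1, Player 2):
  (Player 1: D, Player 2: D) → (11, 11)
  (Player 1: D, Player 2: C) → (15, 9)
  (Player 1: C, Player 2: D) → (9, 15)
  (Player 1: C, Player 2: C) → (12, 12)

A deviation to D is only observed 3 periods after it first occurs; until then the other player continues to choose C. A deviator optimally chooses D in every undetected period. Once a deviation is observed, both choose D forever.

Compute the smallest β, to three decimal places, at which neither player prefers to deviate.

0.909

A deviator earns 15 for 3 periods, then 11 forever; cooperating earns 12 forever. Multiplying the IC by (1−β):
12 ≥ 15(1−β^3) + 11β^3, so 4·β^3 ≥ 3 and β^3 ≥ 3/4.
β ≥ (3/4)^(1/3) ≈ 0.909.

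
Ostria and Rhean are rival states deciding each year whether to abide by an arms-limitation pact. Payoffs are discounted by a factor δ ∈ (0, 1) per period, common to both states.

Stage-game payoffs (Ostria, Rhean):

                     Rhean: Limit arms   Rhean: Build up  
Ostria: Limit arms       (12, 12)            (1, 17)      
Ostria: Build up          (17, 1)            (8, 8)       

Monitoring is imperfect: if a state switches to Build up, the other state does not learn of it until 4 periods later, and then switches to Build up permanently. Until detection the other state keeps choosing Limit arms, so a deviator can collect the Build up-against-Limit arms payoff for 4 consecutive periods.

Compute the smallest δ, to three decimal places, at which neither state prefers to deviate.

A deviator earns 17 for 4 periods, then 8 forever; cooperating earns 12 forever. Multiplying the IC by (1−δ):
12 ≥ 17(1−δ^4) + 8δ^4, so 9·δ^4 ≥ 5 and δ^4 ≥ 5/9.
δ ≥ (5/9)^(1/4) ≈ 0.863.

0.863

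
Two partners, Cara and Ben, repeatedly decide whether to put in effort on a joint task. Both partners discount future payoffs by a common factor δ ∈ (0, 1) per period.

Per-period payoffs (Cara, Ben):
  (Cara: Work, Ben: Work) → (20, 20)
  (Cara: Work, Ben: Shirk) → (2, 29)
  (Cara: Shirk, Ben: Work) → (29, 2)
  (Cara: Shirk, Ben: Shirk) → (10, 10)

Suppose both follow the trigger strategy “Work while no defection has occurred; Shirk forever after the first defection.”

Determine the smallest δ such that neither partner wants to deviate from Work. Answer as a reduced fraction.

9/19

Cooperation forever yields 20 each period: 20/(1−δ).
Deviating yields 29 once, then 10 forever: 29 + 10δ/(1−δ).
No profitable deviation requires 20/(1−δ) ≥ 29 + 10δ/(1−δ).
Multiplying by (1−δ): 20 ≥ 29(1−δ) + 10δ = 29 − 19δ.
So 19δ ≥ 9, i.e. δ ≥ 9/19.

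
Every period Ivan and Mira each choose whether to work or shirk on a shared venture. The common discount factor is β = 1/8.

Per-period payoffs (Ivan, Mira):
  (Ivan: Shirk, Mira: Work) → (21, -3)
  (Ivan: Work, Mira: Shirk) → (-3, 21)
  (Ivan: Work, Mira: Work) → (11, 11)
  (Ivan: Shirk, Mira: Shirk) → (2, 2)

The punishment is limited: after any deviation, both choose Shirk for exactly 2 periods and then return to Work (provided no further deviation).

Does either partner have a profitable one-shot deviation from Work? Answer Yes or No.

Yes

Comparing payoff streams over the 3 periods until play realigns: cooperate → 11(1+β+…+β^2); deviate → 21 + 2(β+…+β^2).
Cooperation is sustained iff (11−2)(β+…+β^2) ≥ 21−11.
β+…+β^2 = 1/8·(1−(1/8)^2)/(1−1/8) = 0.1406, and (21−11)/(11−2) = 1.1111.
0.1406 < 1.1111, so cooperation is not sustainable.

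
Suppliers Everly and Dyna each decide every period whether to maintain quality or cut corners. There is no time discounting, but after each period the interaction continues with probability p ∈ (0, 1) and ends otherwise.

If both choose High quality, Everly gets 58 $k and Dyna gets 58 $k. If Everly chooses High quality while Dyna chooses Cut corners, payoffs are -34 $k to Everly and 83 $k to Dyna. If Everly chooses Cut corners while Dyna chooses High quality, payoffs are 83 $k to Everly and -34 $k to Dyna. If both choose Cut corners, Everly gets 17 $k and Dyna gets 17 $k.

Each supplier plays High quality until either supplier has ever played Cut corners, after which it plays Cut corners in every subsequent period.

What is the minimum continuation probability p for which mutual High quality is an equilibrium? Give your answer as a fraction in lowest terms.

Expected cooperation value is 58 + p·58 + p²·58 + … = 58/(1−p); deviation gives 83 + p·17/(1−p).
58 ≥ 83(1−p) + 17p ⇒ 66p ≥ 25 ⇒ p ≥ 25/66.

25/66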